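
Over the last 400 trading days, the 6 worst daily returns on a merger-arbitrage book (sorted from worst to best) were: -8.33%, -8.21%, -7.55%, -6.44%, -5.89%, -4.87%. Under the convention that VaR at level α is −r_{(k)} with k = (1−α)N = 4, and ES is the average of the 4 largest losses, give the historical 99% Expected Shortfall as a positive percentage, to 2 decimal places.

The 4 worst returns sum to -30.53%.
ES = −(-30.53%) / 4 = 7.6325% ≈ 7.63%.

7.63%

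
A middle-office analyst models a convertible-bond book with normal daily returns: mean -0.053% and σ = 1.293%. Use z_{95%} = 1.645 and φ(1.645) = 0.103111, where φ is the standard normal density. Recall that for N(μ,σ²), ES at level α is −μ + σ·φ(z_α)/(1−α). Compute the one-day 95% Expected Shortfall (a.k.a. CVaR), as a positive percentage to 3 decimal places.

2.719%

Tail multiplier: φ(z)/(1−α) = 0.103111 / 0.05 = 2.062.
ES = −(-0.053%) + 1.293% × 2.062 = 2.719%.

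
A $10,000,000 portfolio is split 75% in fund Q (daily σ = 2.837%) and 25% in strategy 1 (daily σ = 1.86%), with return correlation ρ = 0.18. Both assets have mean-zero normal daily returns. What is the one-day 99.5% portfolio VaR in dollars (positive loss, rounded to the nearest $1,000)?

$582,000

σ_p² = 0.75²·2.837² + 0.25²·1.86² + 2·0.18·0.75·0.25·2.837·1.86 = 5.0997 (%²).
σ_p = √5.0997 = 2.258%.
At 99.5%, z = 2.576.
VaR = 2.576 × 2.258% = 5.817%; on $10,000,000 that is $581,700.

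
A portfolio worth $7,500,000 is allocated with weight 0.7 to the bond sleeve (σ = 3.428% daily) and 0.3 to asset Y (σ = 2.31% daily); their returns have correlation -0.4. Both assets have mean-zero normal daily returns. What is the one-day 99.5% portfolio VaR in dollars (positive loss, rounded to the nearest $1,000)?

σ_p² = 0.7²·3.428² + 0.3²·2.31² + 2·-0.4·0.7·0.3·3.428·2.31 = 4.9080 (%²).
σ_p = √4.9080 = 2.215%.
At 99.5%, z = 2.576.
VaR = 2.576 × 2.215% = 5.706%; on $7,500,000 that is $427,950.

$428,000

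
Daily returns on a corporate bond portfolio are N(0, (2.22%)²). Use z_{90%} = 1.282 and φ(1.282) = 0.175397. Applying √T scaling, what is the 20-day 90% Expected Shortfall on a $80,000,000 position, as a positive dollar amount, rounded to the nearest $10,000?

σ_{20d} = 2.22% × √20 = 9.928%.
ES multiplier = φ(z)/(1−α) = 0.175397/0.1 = 1.754.
ES = 9.928% × 1.754 = 17.414%; on $80,000,000: $13,931,200.

$13,930,000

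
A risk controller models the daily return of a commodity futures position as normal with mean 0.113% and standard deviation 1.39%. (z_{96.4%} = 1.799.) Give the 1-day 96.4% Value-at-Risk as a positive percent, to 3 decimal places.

2.388%

VaR = −μ + z·σ = −(0.113%) + 1.799 × 1.39% = 2.388%.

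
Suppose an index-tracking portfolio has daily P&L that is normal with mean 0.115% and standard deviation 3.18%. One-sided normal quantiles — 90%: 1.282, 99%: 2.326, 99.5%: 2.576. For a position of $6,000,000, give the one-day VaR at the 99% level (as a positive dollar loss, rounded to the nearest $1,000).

$437,000

VaR = −μ + z·σ = −(0.115%) + 2.326 × 3.18% = 7.282%.
On $6,000,000: 0.07282 × $6,000,000 = $436,920.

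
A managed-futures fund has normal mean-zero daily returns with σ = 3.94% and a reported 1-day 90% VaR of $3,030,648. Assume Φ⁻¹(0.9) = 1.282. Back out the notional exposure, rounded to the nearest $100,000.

VaR as a fraction of value: z·σ = 1.282 × 3.94% = 5.05108%.
Position = $3,030,648 / 0.0505108 = $60,000,000.

$60,000,000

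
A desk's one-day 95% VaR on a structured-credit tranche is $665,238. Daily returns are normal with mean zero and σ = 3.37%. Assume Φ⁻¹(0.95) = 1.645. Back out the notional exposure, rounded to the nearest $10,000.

VaR as a fraction of value: z·σ = 1.645 × 3.37% = 5.54365%.
Position = $665,238 / 0.0554365 = $12,000,000.

$12,000,000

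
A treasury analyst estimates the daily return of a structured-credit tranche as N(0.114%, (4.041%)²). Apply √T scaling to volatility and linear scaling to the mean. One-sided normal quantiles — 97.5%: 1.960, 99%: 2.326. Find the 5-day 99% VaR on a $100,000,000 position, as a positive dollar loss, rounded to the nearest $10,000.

σ_{5d} = 4.041% × √5 = 9.036%; μ_{5d} = 5 × 0.114% = 0.570%.
VaR = −(0.570%) + 2.326 × 9.036% = 20.448%.
On $100,000,000: 0.20448 × $100,000,000 = $20,448,000.

$20,450,000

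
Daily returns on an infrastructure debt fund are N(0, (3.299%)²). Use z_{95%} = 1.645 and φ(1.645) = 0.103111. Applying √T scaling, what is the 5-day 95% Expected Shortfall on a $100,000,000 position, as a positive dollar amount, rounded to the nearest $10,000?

$15,210,000

σ_{5d} = 3.299% × √5 = 7.377%.
ES multiplier = φ(z)/(1−α) = 0.103111/0.05 = 2.062.
ES = 7.377% × 2.062 = 15.211%; on $100,000,000: $15,211,000.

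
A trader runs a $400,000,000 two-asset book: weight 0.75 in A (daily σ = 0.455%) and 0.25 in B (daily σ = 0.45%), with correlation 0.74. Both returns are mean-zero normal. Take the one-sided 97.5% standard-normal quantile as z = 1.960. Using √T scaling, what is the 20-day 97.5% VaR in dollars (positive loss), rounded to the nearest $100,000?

σ_p = √(0.75²·0.455² + 0.25²·0.45² + 2·0.74·0.75·0.25·0.455·0.45) = 0.431%.
σ_{20d} = 0.431% × √20 = 1.927%.
VaR = 1.960 × 1.927% = 3.777%; on $400,000,000 that is $15,108,000.

$15,100,000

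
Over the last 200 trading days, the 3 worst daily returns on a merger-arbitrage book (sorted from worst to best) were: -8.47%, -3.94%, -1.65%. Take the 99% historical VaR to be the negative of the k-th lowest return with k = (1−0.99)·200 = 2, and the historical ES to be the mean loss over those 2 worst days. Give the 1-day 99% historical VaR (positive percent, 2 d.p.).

3.94%

k = 2; the 2nd lowest return is -3.94%, so VaR = 3.94%.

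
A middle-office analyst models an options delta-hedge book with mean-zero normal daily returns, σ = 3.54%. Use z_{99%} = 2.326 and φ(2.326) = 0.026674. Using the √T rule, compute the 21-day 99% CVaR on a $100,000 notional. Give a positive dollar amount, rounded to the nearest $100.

$43,300

σ_{21d} = 3.54% × √21 = 16.222%.
ES multiplier = φ(z)/(1−α) = 0.026674/0.01 = 2.667.
ES = 16.222% × 2.667 = 43.264%; on $100,000: $43,264.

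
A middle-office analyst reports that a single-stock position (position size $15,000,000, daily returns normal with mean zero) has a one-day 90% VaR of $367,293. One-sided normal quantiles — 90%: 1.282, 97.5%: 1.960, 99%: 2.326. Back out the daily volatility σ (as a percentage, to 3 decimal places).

VaR as a fraction: $367,293 / $15,000,000 = 2.449%.
σ = VaR / z = 2.449% / 1.282 = 1.910%.

1.910%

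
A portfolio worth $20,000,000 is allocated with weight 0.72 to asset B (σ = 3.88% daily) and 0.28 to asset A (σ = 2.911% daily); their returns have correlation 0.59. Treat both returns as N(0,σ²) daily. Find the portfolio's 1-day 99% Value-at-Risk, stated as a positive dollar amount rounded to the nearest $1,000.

σ_p² = 0.72²·3.88² + 0.28²·2.911² + 2·0.59·0.72·0.28·3.88·2.911 = 11.1554 (%²).
σ_p = √11.1554 = 3.340%.
At 99%, z = 2.326.
VaR = 2.326 × 3.340% = 7.769%; on $20,000,000 that is $1,553,800.

$1,554,000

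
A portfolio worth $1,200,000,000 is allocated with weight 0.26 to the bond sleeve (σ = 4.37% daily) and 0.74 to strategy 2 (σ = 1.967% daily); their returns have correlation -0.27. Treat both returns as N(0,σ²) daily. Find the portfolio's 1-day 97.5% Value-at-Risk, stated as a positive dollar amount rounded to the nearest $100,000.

$37,300,000

σ_p² = 0.26²·4.37² + 0.74²·1.967² + 2·-0.27·0.26·0.74·4.37·1.967 = 2.5166 (%²).
σ_p = √2.5166 = 1.586%.
At 97.5%, z = 1.960.
VaR = 1.960 × 1.586% = 3.109%; on $1,200,000,000 that is $37,308,000.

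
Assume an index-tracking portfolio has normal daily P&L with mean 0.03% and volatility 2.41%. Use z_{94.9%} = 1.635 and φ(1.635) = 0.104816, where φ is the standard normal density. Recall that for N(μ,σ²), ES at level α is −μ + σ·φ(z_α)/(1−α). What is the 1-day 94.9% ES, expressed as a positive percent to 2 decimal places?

4.92%

Tail multiplier: φ(z)/(1−α) = 0.104816 / 0.051 = 2.055.
ES = −(0.03%) + 2.41% × 2.055 = 4.923%.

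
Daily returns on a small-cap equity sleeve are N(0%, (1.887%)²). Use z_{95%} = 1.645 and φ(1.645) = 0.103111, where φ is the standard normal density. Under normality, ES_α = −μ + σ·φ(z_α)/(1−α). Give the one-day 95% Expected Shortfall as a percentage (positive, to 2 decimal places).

3.89%

Tail multiplier: φ(z)/(1−α) = 0.103111 / 0.05 = 2.062.
ES = 1.887% × 2.062 = 3.891%.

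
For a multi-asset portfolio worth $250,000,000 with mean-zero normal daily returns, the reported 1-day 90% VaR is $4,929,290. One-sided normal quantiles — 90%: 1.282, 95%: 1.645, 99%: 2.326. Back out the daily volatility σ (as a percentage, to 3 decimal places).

1.538%

VaR as a fraction: $4,929,290 / $250,000,000 = 1.972%.
σ = VaR / z = 1.972% / 1.282 = 1.538%.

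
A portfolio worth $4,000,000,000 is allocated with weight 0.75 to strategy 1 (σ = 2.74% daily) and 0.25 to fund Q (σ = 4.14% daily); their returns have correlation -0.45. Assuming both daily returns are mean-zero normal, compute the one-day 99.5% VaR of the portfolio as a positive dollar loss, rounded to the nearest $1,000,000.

σ_p² = 0.75²·2.74² + 0.25²·4.14² + 2·-0.45·0.75·0.25·2.74·4.14 = 3.3800 (%²).
σ_p = √3.3800 = 1.838%.
At 99.5%, z = 2.576.
VaR = 2.576 × 1.838% = 4.735%; on $4,000,000,000 that is $189,400,000.

$189,000,000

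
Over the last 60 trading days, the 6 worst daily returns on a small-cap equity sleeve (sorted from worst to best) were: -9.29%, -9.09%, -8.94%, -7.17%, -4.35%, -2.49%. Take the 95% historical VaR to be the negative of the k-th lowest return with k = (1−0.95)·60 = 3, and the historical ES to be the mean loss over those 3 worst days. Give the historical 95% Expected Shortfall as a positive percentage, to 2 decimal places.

9.11%

The 3 worst returns sum to -27.32%.
ES = −(-27.32%) / 3 = 9.1066…% ≈ 9.11%.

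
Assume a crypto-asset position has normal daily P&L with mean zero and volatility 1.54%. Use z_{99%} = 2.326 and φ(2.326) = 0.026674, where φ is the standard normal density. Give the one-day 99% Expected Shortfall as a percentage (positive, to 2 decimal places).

Tail multiplier: φ(z)/(1−α) = 0.026674 / 0.01 = 2.667.
ES = 1.54% × 2.667 = 4.107%.

4.11%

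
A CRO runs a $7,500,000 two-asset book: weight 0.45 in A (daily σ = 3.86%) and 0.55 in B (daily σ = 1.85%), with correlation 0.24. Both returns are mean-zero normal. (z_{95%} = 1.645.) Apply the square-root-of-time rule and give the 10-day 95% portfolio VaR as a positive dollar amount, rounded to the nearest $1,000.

σ_p = √(0.45²·3.86² + 0.55²·1.85² + 2·0.24·0.45·0.55·3.86·1.85) = 2.214%.
σ_{10d} = 2.214% × √10 = 7.001%.
VaR = 1.645 × 7.001% = 11.517%; on $7,500,000 that is $863,775.

$864,000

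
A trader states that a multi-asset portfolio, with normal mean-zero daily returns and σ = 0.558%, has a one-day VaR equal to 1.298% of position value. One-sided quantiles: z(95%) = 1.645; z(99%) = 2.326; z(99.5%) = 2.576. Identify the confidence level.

99%

Implied z = VaR/σ = 1.298 / 0.558 = 2.326.
This matches z(99%) = 2.326.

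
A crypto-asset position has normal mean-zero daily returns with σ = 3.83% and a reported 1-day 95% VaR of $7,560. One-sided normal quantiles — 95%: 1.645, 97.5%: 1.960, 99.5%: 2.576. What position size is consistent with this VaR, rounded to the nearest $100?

$120,000

VaR as a fraction of value: z·σ = 1.645 × 3.83% = 6.30035%.
Position = $7,560 / 0.0630035 = $119,993.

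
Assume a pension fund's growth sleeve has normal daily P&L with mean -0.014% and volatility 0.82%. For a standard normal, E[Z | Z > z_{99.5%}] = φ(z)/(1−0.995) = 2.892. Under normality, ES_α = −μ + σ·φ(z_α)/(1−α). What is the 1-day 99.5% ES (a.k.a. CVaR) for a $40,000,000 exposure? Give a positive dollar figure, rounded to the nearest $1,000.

ES = −(-0.014%) + 0.82% × 2.892 = 2.385%.
On $40,000,000: 0.02385 × $40,000,000 = $954,000.

$954,000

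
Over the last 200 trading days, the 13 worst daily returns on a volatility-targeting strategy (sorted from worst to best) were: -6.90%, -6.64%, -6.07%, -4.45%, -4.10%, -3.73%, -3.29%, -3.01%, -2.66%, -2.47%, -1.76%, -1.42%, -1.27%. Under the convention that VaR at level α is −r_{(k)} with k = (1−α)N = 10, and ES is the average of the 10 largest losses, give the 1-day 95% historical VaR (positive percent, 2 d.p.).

k = 10; the 10th lowest return is -2.47%, so VaR = 2.47%.

2.47%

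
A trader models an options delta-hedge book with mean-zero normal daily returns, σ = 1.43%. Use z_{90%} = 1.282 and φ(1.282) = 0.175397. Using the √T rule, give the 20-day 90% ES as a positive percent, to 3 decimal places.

11.217%

σ_{20d} = 1.43% × √20 = 6.395%.
ES multiplier = φ(z)/(1−α) = 0.175397/0.1 = 1.754.
ES = 6.395% × 1.754 = 11.217%.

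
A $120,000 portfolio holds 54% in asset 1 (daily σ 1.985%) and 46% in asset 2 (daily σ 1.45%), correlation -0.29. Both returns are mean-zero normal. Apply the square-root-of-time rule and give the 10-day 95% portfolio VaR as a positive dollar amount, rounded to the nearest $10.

σ_p = √(0.54²·1.985² + 0.46²·1.45² + 2·-0.29·0.54·0.46·1.985·1.45) = 1.086%.
σ_{10d} = 1.086% × √10 = 3.434%.
z(95%) = 1.645.
VaR = 1.645 × 3.434% = 5.649%; on $120,000 that is $6,779.

$6,780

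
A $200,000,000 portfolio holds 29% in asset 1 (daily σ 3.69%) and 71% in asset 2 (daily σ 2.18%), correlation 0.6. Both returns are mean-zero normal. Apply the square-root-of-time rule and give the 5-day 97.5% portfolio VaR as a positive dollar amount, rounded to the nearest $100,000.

σ_p = √(0.29²·3.69² + 0.71²·2.18² + 2·0.6·0.29·0.71·3.69·2.18) = 2.351%.
σ_{5d} = 2.351% × √5 = 5.257%.
z(97.5%) = 1.960.
VaR = 1.960 × 5.257% = 10.304%; on $200,000,000 that is $20,608,000.

$20,600,000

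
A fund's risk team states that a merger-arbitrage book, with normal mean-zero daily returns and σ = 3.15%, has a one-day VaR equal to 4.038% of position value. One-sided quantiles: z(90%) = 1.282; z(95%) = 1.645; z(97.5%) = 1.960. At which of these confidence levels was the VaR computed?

90%

Implied z = VaR/σ = 4.038 / 3.15 = 1.282.
This matches z(90%) = 1.282.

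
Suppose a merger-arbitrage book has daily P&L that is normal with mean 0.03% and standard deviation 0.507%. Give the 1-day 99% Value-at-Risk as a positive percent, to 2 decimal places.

At 99% one-sided, z = 2.326.
VaR = −μ + z·σ = −(0.03%) + 2.326 × 0.507% = 1.149%.

1.15%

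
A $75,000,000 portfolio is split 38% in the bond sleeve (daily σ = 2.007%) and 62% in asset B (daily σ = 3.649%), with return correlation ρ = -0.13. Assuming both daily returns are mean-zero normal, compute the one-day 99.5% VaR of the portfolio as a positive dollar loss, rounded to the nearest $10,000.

$4,430,000

σ_p² = 0.38²·2.007² + 0.62²·3.649² + 2·-0.13·0.38·0.62·2.007·3.649 = 5.2514 (%²).
σ_p = √5.2514 = 2.292%.
At 99.5%, z = 2.576.
VaR = 2.576 × 2.292% = 5.904%; on $75,000,000 that is $4,428,000.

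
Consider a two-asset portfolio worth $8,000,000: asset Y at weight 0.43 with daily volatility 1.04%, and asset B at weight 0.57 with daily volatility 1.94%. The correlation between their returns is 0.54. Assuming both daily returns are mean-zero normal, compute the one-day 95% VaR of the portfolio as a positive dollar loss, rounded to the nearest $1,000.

$184,000

σ_p² = 0.43²·1.04² + 0.57²·1.94² + 2·0.54·0.43·0.57·1.04·1.94 = 1.9569 (%²).
σ_p = √1.9569 = 1.399%.
At 95%, z = 1.645.
VaR = 1.645 × 1.399% = 2.301%; on $8,000,000 that is $184,080.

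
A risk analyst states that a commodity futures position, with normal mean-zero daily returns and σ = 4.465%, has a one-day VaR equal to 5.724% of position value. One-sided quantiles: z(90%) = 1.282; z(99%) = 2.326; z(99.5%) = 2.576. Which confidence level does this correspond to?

Implied z = VaR/σ = 5.724 / 4.465 = 1.282.
This matches z(90%) = 1.282.

90%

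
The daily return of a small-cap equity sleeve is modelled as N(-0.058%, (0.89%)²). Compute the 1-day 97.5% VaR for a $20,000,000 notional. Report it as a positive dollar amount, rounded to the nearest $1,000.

At 97.5% one-sided, z = 1.960.
VaR = −μ + z·σ = −(-0.058%) + 1.960 × 0.89% = 1.802%.
On $20,000,000: 0.01802 × $20,000,000 = $360,400.

$360,000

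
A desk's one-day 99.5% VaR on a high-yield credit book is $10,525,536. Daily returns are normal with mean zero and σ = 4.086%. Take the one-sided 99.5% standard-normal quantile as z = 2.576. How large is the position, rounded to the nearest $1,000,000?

VaR as a fraction of value: z·σ = 2.576 × 4.086% = 10.5255%.
Position = $10,525,536 / 0.105255 = $100,000,000.

$100,000,000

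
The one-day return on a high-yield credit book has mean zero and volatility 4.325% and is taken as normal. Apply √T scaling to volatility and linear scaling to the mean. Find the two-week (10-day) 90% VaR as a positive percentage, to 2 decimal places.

At 90%, z = 1.282.
σ_{10d} = 4.325% × √10 = 13.677%.
VaR = 1.282 × 13.677% = 17.534%.

17.53%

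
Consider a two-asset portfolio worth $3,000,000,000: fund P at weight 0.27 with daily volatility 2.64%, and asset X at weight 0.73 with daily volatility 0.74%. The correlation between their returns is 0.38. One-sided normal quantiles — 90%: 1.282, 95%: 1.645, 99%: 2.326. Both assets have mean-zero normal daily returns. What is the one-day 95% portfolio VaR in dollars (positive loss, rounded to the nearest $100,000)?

$51,600,000

σ_p² = 0.27²·2.64² + 0.73²·0.74² + 2·0.38·0.27·0.73·2.64·0.74 = 1.0925 (%²).
σ_p = √1.0925 = 1.045%.
VaR = 1.645 × 1.045% = 1.719%; on $3,000,000,000 that is $51,570,000.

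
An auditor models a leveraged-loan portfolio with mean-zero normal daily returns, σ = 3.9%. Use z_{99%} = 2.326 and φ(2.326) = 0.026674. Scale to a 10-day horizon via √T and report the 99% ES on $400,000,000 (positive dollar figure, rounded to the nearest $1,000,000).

$132,000,000

σ_{10d} = 3.9% × √10 = 12.333%.
ES multiplier = φ(z)/(1−α) = 0.026674/0.01 = 2.667.
ES = 12.333% × 2.667 = 32.892%; on $400,000,000: $131,568,000.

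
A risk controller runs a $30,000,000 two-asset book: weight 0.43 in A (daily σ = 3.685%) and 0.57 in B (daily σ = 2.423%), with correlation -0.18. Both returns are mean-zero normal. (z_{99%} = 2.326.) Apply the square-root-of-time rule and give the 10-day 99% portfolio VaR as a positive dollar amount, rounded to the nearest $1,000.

$4,204,000

σ_p = √(0.43²·3.685² + 0.57²·2.423² + 2·-0.18·0.43·0.57·3.685·2.423) = 1.905%.
σ_{10d} = 1.905% × √10 = 6.024%.
VaR = 2.326 × 6.024% = 14.012%; on $30,000,000 that is $4,203,600.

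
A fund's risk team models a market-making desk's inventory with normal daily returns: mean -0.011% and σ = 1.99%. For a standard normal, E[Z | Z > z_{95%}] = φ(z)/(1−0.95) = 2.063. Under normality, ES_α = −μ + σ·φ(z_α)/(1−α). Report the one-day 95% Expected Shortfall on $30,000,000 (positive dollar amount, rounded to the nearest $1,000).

ES = −(-0.011%) + 1.99% × 2.063 = 4.116%.
On $30,000,000: 0.04116 × $30,000,000 = $1,234,800.

$1,235,000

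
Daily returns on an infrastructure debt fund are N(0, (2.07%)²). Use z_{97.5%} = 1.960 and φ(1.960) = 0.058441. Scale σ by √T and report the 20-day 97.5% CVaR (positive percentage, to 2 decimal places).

σ_{20d} = 2.07% × √20 = 9.257%.
ES multiplier = φ(z)/(1−α) = 0.058441/0.025 = 2.338.
ES = 9.257% × 2.338 = 21.643%.

21.64%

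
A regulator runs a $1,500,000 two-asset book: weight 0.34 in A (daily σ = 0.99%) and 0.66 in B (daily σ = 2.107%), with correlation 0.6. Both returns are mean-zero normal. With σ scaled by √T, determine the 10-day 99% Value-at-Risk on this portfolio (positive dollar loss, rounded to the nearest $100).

$178,200

σ_p = √(0.34²·0.99² + 0.66²·2.107² + 2·0.6·0.34·0.66·0.99·2.107) = 1.615%.
σ_{10d} = 1.615% × √10 = 5.107%.
z(99%) = 2.326.
VaR = 2.326 × 5.107% = 11.879%; on $1,500,000 that is $178,185.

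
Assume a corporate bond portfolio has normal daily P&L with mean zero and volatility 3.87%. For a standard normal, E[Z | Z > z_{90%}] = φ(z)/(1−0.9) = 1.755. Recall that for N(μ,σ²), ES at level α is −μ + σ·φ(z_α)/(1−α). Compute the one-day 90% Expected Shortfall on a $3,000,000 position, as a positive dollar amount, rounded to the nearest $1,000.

$204,000

ES = 3.87% × 1.755 = 6.792%.
On $3,000,000: 0.06792 × $3,000,000 = $203,760.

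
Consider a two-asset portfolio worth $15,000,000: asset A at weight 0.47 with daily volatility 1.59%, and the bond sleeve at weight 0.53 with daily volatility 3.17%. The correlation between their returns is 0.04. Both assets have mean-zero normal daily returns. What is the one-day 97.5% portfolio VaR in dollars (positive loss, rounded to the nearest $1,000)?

$549,000

σ_p² = 0.47²·1.59² + 0.53²·3.17² + 2·0.04·0.47·0.53·1.59·3.17 = 3.4816 (%²).
σ_p = √3.4816 = 1.866%.
At 97.5%, z = 1.960.
VaR = 1.960 × 1.866% = 3.657%; on $15,000,000 that is $548,550.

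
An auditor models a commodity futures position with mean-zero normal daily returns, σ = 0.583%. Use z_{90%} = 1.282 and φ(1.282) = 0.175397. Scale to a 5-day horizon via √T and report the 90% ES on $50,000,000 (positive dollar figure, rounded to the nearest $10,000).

$1,140,000

σ_{5d} = 0.583% × √5 = 1.304%.
ES multiplier = φ(z)/(1−α) = 0.175397/0.1 = 1.754.
ES = 1.304% × 1.754 = 2.287%; on $50,000,000: $1,143,500.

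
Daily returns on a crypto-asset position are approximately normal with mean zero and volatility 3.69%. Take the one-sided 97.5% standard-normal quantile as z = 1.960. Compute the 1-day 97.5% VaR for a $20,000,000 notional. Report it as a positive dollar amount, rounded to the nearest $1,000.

VaR = z·σ = 1.960 × 3.69% = 7.232%.
On $20,000,000: 0.07232 × $20,000,000 = $1,446,400.

$1,446,000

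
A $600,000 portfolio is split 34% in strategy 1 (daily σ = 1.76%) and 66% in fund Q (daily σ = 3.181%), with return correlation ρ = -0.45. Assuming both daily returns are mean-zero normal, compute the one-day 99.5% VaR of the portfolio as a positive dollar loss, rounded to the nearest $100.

$29,500

σ_p² = 0.34²·1.76² + 0.66²·3.181² + 2·-0.45·0.34·0.66·1.76·3.181 = 3.6351 (%²).
σ_p = √3.6351 = 1.907%.
At 99.5%, z = 2.576.
VaR = 2.576 × 1.907% = 4.912%; on $600,000 that is $29,472.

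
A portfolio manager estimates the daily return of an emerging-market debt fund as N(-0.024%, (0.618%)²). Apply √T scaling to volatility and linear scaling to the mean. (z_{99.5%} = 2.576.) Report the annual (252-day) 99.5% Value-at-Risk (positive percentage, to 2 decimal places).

σ_{252d} = 0.618% × √252 = 9.810%; μ_{252d} = 252 × -0.024% = -6.048%.
VaR = −(-6.048%) + 2.576 × 9.810% = 31.319%.

31.32%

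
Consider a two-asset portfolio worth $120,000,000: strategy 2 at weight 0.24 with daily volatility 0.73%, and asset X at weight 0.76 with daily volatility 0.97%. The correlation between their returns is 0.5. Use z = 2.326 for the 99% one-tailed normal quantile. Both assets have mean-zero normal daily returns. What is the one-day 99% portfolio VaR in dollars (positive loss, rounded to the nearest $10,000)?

σ_p² = 0.24²·0.73² + 0.76²·0.97² + 2·0.5·0.24·0.76·0.73·0.97 = 0.7033 (%²).
σ_p = √0.7033 = 0.839%.
VaR = 2.326 × 0.839% = 1.952%; on $120,000,000 that is $2,342,400.

$2,340,000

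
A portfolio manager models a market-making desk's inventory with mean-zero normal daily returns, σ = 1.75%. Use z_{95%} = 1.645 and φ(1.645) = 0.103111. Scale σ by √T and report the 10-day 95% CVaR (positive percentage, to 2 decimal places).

σ_{10d} = 1.75% × √10 = 5.534%.
ES multiplier = φ(z)/(1−α) = 0.103111/0.05 = 2.062.
ES = 5.534% × 2.062 = 11.411%.

11.41%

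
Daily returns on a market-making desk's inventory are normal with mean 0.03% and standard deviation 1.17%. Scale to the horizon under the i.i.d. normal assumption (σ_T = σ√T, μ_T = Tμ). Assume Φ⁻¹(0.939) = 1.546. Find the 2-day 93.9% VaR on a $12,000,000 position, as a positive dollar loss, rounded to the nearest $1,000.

$300,000

σ_{2d} = 1.17% × √2 = 1.655%; μ_{2d} = 2 × 0.03% = 0.060%.
VaR = −(0.060%) + 1.546 × 1.655% = 2.499%.
On $12,000,000: 0.02499 × $12,000,000 = $299,880.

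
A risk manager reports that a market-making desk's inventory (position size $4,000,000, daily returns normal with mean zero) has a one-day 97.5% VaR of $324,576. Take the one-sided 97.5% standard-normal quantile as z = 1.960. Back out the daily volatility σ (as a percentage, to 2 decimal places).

4.14%

VaR as a fraction: $324,576 / $4,000,000 = 8.114%.
σ = VaR / z = 8.114% / 1.960 = 4.140%.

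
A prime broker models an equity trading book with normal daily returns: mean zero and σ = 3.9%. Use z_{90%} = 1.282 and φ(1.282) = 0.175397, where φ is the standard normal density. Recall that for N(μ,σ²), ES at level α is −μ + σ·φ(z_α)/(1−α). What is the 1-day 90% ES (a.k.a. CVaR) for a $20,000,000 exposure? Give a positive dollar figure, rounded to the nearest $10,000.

$1,370,000

Tail multiplier: φ(z)/(1−α) = 0.175397 / 0.1 = 1.754.
ES = 3.9% × 1.754 = 6.841%.
On $20,000,000: 0.06841 × $20,000,000 = $1,368,200.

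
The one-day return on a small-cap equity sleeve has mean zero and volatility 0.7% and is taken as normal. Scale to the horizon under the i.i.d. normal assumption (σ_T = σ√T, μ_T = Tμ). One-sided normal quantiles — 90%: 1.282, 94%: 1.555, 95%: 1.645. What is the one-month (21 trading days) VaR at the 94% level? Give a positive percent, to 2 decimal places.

4.99%

σ_{21d} = 0.7% × √21 = 3.208%.
VaR = 1.555 × 3.208% = 4.988%.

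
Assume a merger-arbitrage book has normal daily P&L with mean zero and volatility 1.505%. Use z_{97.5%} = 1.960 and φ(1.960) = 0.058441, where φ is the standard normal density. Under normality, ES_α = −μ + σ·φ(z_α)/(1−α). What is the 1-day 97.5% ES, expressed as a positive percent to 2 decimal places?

3.52%

Tail multiplier: φ(z)/(1−α) = 0.058441 / 0.025 = 2.338.
ES = 1.505% × 2.338 = 3.519%.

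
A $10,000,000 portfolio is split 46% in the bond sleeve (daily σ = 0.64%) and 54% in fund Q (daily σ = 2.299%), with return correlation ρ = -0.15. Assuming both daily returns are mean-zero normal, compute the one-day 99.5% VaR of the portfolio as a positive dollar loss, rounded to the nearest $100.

$317,400

σ_p² = 0.46²·0.64² + 0.54²·2.299² + 2·-0.15·0.46·0.54·0.64·2.299 = 1.5182 (%²).
σ_p = √1.5182 = 1.232%.
At 99.5%, z = 2.576.
VaR = 2.576 × 1.232% = 3.174%; on $10,000,000 that is $317,400.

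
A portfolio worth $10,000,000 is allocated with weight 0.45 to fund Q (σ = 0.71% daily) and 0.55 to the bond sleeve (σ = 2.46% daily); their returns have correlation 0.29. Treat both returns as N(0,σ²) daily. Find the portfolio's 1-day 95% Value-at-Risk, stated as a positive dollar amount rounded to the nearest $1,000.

σ_p² = 0.45²·0.71² + 0.55²·2.46² + 2·0.29·0.45·0.55·0.71·2.46 = 2.1834 (%²).
σ_p = √2.1834 = 1.478%.
At 95%, z = 1.645.
VaR = 1.645 × 1.478% = 2.431%; on $10,000,000 that is $243,100.

$243,000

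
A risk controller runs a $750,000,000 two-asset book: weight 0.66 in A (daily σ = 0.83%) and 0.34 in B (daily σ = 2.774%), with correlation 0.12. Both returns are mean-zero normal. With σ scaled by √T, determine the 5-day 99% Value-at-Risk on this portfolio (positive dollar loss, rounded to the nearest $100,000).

$44,700,000

σ_p = √(0.66²·0.83² + 0.34²·2.774² + 2·0.12·0.66·0.34·0.83·2.774) = 1.146%.
σ_{5d} = 1.146% × √5 = 2.563%.
z(99%) = 2.326.
VaR = 2.326 × 2.563% = 5.962%; on $750,000,000 that is $44,715,000.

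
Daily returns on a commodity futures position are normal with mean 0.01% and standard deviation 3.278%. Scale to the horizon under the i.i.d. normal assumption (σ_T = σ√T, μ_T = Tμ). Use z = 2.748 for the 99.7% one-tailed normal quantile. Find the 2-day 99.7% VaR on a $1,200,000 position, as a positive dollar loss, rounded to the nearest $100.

σ_{2d} = 3.278% × √2 = 4.636%; μ_{2d} = 2 × 0.01% = 0.020%.
VaR = −(0.020%) + 2.748 × 4.636% = 12.720%.
On $1,200,000: 0.12720 × $1,200,000 = $152,640.

$152,600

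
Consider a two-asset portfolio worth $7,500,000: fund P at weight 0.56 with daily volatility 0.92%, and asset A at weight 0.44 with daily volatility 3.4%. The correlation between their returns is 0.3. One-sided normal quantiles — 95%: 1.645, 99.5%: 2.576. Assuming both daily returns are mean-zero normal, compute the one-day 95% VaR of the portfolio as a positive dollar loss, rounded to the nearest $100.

σ_p² = 0.56²·0.92² + 0.44²·3.4² + 2·0.3·0.56·0.44·0.92·3.4 = 2.9659 (%²).
σ_p = √2.9659 = 1.722%.
VaR = 1.645 × 1.722% = 2.833%; on $7,500,000 that is $212,475.

$212,500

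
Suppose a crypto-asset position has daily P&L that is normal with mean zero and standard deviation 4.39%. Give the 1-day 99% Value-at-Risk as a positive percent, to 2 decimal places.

At 99% one-sided, z = 2.326.
VaR = z·σ = 2.326 × 4.39% = 10.211%.

10.21%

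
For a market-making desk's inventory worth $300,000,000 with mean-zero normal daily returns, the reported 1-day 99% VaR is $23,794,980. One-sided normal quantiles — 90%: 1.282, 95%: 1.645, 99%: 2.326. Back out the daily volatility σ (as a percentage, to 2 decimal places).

VaR as a fraction: $23,794,980 / $300,000,000 = 7.932%.
σ = VaR / z = 7.932% / 2.326 = 3.410%.

3.41%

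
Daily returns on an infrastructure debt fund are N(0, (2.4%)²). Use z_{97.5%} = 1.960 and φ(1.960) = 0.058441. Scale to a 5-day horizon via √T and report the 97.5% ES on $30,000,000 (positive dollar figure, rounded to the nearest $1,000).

$3,764,000

σ_{5d} = 2.4% × √5 = 5.367%.
ES multiplier = φ(z)/(1−α) = 0.058441/0.025 = 2.338.
ES = 5.367% × 2.338 = 12.548%; on $30,000,000: $3,764,400.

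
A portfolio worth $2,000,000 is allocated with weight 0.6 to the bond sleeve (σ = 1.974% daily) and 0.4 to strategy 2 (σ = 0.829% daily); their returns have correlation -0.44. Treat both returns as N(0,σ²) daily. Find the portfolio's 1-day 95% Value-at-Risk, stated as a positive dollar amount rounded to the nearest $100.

σ_p² = 0.6²·1.974² + 0.4²·0.829² + 2·-0.44·0.6·0.4·1.974·0.829 = 1.1671 (%²).
σ_p = √1.1671 = 1.080%.
At 95%, z = 1.645.
VaR = 1.645 × 1.080% = 1.777%; on $2,000,000 that is $35,540.

$35,500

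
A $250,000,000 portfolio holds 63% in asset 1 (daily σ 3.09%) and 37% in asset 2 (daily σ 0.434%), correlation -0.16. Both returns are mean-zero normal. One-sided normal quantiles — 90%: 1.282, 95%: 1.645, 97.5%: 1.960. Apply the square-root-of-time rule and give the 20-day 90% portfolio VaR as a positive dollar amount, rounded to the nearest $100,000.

σ_p = √(0.63²·3.09² + 0.37²·0.434² + 2·-0.16·0.63·0.37·3.09·0.434) = 1.928%.
σ_{20d} = 1.928% × √20 = 8.622%.
VaR = 1.282 × 8.622% = 11.053%; on $250,000,000 that is $27,632,500.

$27,600,000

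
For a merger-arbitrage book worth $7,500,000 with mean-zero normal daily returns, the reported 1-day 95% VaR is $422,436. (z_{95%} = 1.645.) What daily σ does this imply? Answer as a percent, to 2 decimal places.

3.42%

VaR as a fraction: $422,436 / $7,500,000 = 5.632%.
σ = VaR / z = 5.632% / 1.645 = 3.424%.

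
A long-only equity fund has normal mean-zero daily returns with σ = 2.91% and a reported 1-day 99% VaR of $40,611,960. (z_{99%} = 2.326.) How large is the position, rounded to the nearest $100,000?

$600,000,000

VaR as a fraction of value: z·σ = 2.326 × 2.91% = 6.76866%.
Position = $40,611,960 / 0.0676866 = $600,000,000.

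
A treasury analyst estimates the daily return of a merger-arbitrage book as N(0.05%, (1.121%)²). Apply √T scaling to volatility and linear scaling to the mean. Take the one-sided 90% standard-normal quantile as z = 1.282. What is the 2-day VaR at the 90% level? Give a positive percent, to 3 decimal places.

1.932%

σ_{2d} = 1.121% × √2 = 1.585%; μ_{2d} = 2 × 0.05% = 0.100%.
VaR = −(0.100%) + 1.282 × 1.585% = 1.932%.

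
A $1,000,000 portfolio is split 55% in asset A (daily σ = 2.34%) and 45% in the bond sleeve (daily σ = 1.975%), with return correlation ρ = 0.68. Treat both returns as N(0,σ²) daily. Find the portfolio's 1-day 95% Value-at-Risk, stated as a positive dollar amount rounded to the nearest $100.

$32,900

σ_p² = 0.55²·2.34² + 0.45²·1.975² + 2·0.68·0.55·0.45·2.34·1.975 = 4.0018 (%²).
σ_p = √4.0018 = 2.000%.
At 95%, z = 1.645.
VaR = 1.645 × 2.000% = 3.290%; on $1,000,000 that is $32,900.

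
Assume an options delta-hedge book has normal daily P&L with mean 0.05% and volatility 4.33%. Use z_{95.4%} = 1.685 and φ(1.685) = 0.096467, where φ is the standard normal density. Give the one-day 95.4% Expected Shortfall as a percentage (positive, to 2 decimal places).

9.03%

Tail multiplier: φ(z)/(1−α) = 0.096467 / 0.046 = 2.097.
ES = −(0.05%) + 4.33% × 2.097 = 9.030%.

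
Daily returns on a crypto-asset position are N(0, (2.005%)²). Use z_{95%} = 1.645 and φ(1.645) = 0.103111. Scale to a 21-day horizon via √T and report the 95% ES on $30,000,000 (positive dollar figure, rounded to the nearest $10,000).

σ_{21d} = 2.005% × √21 = 9.188%.
ES multiplier = φ(z)/(1−α) = 0.103111/0.05 = 2.062.
ES = 9.188% × 2.062 = 18.946%; on $30,000,000: $5,683,800.

$5,680,000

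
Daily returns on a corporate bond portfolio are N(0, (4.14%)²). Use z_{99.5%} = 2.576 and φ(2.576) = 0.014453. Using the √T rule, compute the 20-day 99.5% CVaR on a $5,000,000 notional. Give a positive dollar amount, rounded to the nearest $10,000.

σ_{20d} = 4.14% × √20 = 18.515%.
ES multiplier = φ(z)/(1−α) = 0.014453/0.005 = 2.891.
ES = 18.515% × 2.891 = 53.527%; on $5,000,000: $2,676,350.

$2,680,000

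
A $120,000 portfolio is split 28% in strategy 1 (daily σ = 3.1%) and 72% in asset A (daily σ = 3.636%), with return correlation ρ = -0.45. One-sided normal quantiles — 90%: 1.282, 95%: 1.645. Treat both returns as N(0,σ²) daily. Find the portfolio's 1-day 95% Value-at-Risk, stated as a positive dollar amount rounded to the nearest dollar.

σ_p² = 0.28²·3.1² + 0.72²·3.636² + 2·-0.45·0.28·0.72·3.1·3.636 = 5.5618 (%²).
σ_p = √5.5618 = 2.358%.
VaR = 1.645 × 2.358% = 3.879%; on $120,000 that is $4,655.

$4,655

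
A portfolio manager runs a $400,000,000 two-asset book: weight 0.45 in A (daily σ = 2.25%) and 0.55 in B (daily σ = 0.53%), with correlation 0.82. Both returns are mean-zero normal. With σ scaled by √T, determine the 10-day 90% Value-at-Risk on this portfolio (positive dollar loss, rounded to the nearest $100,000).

σ_p = √(0.45²·2.25² + 0.55²·0.53² + 2·0.82·0.45·0.55·2.25·0.53) = 1.263%.
σ_{10d} = 1.263% × √10 = 3.994%.
z(90%) = 1.282.
VaR = 1.282 × 3.994% = 5.120%; on $400,000,000 that is $20,480,000.

$20,500,000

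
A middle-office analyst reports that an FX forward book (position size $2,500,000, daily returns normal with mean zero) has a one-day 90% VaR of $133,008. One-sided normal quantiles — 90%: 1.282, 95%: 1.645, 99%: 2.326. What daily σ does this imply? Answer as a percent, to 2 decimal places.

VaR as a fraction: $133,008 / $2,500,000 = 5.320%.
σ = VaR / z = 5.320% / 1.282 = 4.150%.

4.15%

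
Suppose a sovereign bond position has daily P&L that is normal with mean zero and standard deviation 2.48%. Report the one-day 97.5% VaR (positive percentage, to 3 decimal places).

At 97.5% one-sided, z = 1.960.
VaR = z·σ = 1.960 × 2.48% = 4.861%.

4.861%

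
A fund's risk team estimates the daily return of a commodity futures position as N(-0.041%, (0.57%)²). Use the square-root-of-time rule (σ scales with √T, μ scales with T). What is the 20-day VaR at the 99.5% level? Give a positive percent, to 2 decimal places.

7.39%

At 99.5%, z = 2.576.
σ_{20d} = 0.57% × √20 = 2.549%; μ_{20d} = 20 × -0.041% = -0.820%.
VaR = −(-0.820%) + 2.576 × 2.549% = 7.386%.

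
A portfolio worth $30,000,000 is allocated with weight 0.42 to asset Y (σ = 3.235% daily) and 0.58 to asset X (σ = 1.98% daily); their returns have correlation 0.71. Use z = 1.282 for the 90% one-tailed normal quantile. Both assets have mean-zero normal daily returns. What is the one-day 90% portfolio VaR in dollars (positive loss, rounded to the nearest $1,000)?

σ_p² = 0.42²·3.235² + 0.58²·1.98² + 2·0.71·0.42·0.58·3.235·1.98 = 5.3806 (%²).
σ_p = √5.3806 = 2.320%.
VaR = 1.282 × 2.320% = 2.974%; on $30,000,000 that is $892,200.

$892,000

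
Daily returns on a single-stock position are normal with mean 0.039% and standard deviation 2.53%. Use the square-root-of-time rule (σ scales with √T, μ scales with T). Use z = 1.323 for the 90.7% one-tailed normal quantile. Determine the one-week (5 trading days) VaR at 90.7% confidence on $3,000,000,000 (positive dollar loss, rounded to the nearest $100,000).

σ_{5d} = 2.53% × √5 = 5.657%; μ_{5d} = 5 × 0.039% = 0.195%.
VaR = −(0.195%) + 1.323 × 5.657% = 7.289%.
On $3,000,000,000: 0.07289 × $3,000,000,000 = $218,670,000.

$218,700,000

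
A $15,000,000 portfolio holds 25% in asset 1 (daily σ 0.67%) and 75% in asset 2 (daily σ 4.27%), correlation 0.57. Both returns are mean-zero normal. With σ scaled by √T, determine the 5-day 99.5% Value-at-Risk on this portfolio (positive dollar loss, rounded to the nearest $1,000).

σ_p = √(0.25²·0.67² + 0.75²·4.27² + 2·0.57·0.25·0.75·0.67·4.27) = 3.301%.
σ_{5d} = 3.301% × √5 = 7.381%.
z(99.5%) = 2.576.
VaR = 2.576 × 7.381% = 19.013%; on $15,000,000 that is $2,851,950.

$2,852,000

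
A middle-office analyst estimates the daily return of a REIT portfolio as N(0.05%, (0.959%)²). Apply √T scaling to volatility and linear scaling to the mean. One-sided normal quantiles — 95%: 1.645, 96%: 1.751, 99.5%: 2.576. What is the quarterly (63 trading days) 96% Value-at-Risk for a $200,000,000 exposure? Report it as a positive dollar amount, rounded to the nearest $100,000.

$20,400,000

σ_{63d} = 0.959% × √63 = 7.612%; μ_{63d} = 63 × 0.05% = 3.150%.
VaR = −(3.150%) + 1.751 × 7.612% = 10.179%.
On $200,000,000: 0.10179 × $200,000,000 = $20,358,000.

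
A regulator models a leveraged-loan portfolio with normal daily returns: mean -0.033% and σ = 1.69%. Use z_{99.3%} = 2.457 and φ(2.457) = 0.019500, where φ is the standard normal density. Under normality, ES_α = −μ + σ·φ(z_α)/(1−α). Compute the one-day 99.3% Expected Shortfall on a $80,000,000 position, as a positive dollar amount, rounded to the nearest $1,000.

$3,793,000

Tail multiplier: φ(z)/(1−α) = 0.019500 / 0.007 = 2.786.
ES = −(-0.033%) + 1.69% × 2.786 = 4.741%.
On $80,000,000: 0.04741 × $80,000,000 = $3,792,800.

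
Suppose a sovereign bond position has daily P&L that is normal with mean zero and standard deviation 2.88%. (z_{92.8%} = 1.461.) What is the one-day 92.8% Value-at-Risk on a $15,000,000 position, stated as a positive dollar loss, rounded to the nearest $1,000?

$631,000

VaR = z·σ = 1.461 × 2.88% = 4.208%.
On $15,000,000: 0.04208 × $15,000,000 = $631,200.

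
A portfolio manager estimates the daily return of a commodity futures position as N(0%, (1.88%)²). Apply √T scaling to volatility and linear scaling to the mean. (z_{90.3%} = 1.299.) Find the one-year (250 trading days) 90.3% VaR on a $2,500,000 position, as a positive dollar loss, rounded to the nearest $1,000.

σ_{250d} = 1.88% × √250 = 29.725%.
VaR = 1.299 × 29.725% = 38.613%.
On $2,500,000: 0.38613 × $2,500,000 = $965,325.

$965,000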